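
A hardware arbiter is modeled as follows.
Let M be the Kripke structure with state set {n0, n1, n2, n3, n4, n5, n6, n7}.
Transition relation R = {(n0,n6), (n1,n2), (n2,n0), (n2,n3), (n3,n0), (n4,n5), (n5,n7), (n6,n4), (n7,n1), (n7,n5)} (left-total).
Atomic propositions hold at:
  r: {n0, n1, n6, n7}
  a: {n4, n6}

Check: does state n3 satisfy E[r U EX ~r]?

No

Sat(~r) = {n2, n3, n4, n5}
Sat(EX ~r) = {s : some successor in {n2, n3, n4, n5}} = {n1, n2, n4, n6, n7}
E[r U EX ~r]: least fixpoint, start Z0 = Sat(EX ~r) = {n1, n2, n4, n6, n7}, add states in Sat(r) with some successor in Z. Z1 = {n0, n1, n2, n4, n6, n7}; fixed.
Sat(E[r U EX ~r]) = {n0, n1, n2, n4, n6, n7}
n3 ∉ Sat(E[r U EX ~r]) = {n0, n1, n2, n4, n6, n7}, so the formula does not hold at n3.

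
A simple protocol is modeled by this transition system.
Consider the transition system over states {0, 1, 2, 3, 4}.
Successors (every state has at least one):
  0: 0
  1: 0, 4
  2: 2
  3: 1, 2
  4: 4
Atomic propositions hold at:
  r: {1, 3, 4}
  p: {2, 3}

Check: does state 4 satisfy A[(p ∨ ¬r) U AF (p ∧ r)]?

No

Sat(¬r) = {0, 2}
Sat(p ∨ ¬r) = {0, 2, 3}
Sat(p ∧ r) = {3}
AF (p ∧ r): least fixpoint, start Z0 = {3}, add states with every successor in Z. Already a fixed point.
Sat(AF (p ∧ r)) = {3}
A[(p ∨ ¬r) U AF (p ∧ r)]: least fixpoint, start Z0 = Sat(AF (p ∧ r)) = {3}, add states in Sat(p ∨ ¬r) with every successor in Z. Already a fixed point.
Sat(A[(p ∨ ¬r) U AF (p ∧ r)]) = {3}
4 ∉ Sat(A[(p ∨ ¬r) U AF (p ∧ r)]) = {3}, so the formula does not hold at 4.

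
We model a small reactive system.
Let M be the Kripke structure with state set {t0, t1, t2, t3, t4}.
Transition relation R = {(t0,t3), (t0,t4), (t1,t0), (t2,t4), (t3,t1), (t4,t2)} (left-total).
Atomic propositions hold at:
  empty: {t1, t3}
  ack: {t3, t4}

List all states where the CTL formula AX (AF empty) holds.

AF empty: least fixpoint, start Z0 = {t1, t3}, add states with every successor in Z. Already a fixed point.
Sat(AF empty) = {t1, t3}
Sat(AX (AF empty)) = {s : every successor in {t1, t3}} = {t3}

{t3}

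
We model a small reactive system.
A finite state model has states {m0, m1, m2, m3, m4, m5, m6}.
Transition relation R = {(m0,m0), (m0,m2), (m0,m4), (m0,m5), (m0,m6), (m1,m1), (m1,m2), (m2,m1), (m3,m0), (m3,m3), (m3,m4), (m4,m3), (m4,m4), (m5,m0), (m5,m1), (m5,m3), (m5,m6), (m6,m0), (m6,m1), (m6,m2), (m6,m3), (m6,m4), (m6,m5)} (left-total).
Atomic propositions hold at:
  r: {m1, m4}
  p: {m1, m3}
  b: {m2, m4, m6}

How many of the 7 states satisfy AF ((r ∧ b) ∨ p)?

4

Sat(r ∧ b) = {m4}
Sat((r ∧ b) ∨ p) = {m1, m3, m4}
AF ((r ∧ b) ∨ p): least fixpoint, start Z0 = {m1, m3, m4}, add states with every successor in Z. Z1 = {m1, m2, m3, m4}; fixed.
Sat(AF ((r ∧ b) ∨ p)) = {m1, m2, m3, m4}
|Sat(AF ((r ∧ b) ∨ p))| = |{m1, m2, m3, m4}| = 4.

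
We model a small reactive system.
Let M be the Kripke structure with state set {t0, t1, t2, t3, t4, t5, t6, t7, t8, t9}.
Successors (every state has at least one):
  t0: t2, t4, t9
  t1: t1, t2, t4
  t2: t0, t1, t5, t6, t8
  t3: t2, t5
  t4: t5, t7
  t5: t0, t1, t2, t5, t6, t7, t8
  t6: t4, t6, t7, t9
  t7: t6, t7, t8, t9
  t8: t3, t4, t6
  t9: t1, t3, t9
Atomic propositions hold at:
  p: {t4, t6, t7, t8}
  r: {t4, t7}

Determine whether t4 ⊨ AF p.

AF p: least fixpoint, start Z0 = {t4, t6, t7, t8}, add states with every successor in Z. Already a fixed point.
Sat(AF p) = {t4, t6, t7, t8}
t4 ∈ Sat(AF p) = {t4, t6, t7, t8}, so the formula holds at t4.

Yes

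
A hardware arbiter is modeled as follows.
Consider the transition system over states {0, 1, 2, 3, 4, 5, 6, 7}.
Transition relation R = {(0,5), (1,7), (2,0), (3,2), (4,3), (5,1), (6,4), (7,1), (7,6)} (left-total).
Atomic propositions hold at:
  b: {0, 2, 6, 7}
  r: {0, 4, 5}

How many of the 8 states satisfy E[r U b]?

E[r U b]: least fixpoint, start Z0 = Sat(b) = {0, 2, 6, 7}, add states in Sat(r) with some successor in Z. Already a fixed point.
Sat(E[r U b]) = {0, 2, 6, 7}
|Sat(E[r U b])| = |{0, 2, 6, 7}| = 4.

4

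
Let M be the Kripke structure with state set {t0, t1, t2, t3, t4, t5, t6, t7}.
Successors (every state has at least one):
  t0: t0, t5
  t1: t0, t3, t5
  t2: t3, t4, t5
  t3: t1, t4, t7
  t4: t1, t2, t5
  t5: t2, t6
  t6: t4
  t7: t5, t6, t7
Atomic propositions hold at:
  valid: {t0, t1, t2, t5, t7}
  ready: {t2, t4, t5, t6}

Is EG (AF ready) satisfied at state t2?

Yes

AF ready: least fixpoint, start Z0 = {t2, t4, t5, t6}, add states with every successor in Z. Already a fixed point.
Sat(AF ready) = {t2, t4, t5, t6}
EG (AF ready): greatest fixpoint, start Z0 = {t2, t4, t5, t6}, keep only states in Sat with some successor in Z. Already a fixed point.
Sat(EG (AF ready)) = {t2, t4, t5, t6}
t2 ∈ Sat(EG (AF ready)) = {t2, t4, t5, t6}, so the formula holds at t2.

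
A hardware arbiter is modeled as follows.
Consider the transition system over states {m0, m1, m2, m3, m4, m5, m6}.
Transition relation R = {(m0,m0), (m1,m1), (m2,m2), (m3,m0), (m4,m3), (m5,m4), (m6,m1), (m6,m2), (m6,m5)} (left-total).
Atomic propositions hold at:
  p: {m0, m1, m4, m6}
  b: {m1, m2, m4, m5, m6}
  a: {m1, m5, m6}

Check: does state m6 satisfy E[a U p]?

Yes

E[a U p]: least fixpoint, start Z0 = Sat(p) = {m0, m1, m4, m6}, add states in Sat(a) with some successor in Z. Z1 = {m0, m1, m4, m5, m6}; fixed.
Sat(E[a U p]) = {m0, m1, m4, m5, m6}
m6 ∈ Sat(E[a U p]) = {m0, m1, m4, m5, m6}, so the formula holds at m6.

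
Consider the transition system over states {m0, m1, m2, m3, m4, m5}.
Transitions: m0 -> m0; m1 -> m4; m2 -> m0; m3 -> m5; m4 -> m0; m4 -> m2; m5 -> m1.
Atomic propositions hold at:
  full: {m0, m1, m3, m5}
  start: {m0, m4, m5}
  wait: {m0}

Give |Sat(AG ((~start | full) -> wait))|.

Sat(~start) = {m1, m2, m3}
Sat(~start | full) = {m0, m1, m2, m3, m5}
Sat((~start | full) -> wait) = {m0, m4}
AG ((~start | full) -> wait): greatest fixpoint, start Z0 = {m0, m4}, keep only states in Sat with every successor in Z. Z1 = {m0}; fixed.
Sat(AG ((~start | full) -> wait)) = {m0}
|Sat(AG ((~start | full) -> wait))| = |{m0}| = 1.

1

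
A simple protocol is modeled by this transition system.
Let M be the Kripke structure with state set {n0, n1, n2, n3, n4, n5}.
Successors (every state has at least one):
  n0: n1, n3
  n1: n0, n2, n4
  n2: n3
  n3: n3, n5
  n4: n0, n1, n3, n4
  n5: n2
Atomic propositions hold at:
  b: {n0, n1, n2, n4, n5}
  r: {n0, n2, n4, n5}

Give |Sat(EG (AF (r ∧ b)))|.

Sat(r ∧ b) = {n0, n2, n4, n5}
AF (r ∧ b): least fixpoint, start Z0 = {n0, n2, n4, n5}, add states with every successor in Z. Z1 = {n0, n1, n2, n4, n5}; fixed.
Sat(AF (r ∧ b)) = {n0, n1, n2, n4, n5}
EG (AF (r ∧ b)): greatest fixpoint, start Z0 = {n0, n1, n2, n4, n5}, keep only states in Sat with some successor in Z. Z1 = {n0, n1, n4, n5}; Z2 = {n0, n1, n4}; fixed.
Sat(EG (AF (r ∧ b))) = {n0, n1, n4}
|Sat(EG (AF (r ∧ b)))| = |{n0, n1, n4}| = 3.

3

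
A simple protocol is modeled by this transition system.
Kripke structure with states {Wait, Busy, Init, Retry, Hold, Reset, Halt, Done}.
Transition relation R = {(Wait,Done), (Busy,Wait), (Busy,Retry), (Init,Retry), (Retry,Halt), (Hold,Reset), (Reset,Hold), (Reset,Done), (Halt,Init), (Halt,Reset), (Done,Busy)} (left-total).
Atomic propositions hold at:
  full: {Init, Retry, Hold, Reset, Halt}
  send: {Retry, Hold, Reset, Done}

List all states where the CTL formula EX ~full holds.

{Wait, Busy, Reset, Done}

Sat(~full) = {Wait, Busy, Done}
Sat(EX ~full) = {s : some successor in {Wait, Busy, Done}} = {Wait, Busy, Reset, Done}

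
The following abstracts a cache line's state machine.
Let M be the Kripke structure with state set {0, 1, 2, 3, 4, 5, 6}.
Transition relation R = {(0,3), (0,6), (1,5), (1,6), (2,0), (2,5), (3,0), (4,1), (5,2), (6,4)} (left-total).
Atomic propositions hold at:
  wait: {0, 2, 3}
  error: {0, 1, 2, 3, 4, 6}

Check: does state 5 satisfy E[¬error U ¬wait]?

Sat(¬error) = {5}
Sat(¬wait) = {1, 4, 5, 6}
E[¬error U ¬wait]: least fixpoint, start Z0 = Sat(¬wait) = {1, 4, 5, 6}, add states in Sat(¬error) with some successor in Z. Already a fixed point.
Sat(E[¬error U ¬wait]) = {1, 4, 5, 6}
5 ∈ Sat(E[¬error U ¬wait]) = {1, 4, 5, 6}, so the formula holds at 5.

Yes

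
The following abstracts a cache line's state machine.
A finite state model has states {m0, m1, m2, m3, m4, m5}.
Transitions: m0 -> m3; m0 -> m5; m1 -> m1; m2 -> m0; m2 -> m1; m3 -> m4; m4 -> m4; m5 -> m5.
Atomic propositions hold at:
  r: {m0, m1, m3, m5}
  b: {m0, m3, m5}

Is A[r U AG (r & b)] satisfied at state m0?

No

Sat(r & b) = {m0, m3, m5}
AG (r & b): greatest fixpoint, start Z0 = {m0, m3, m5}, keep only states in Sat with every successor in Z. Z1 = {m0, m5}; Z2 = {m5}; fixed.
Sat(AG (r & b)) = {m5}
A[r U AG (r & b)]: least fixpoint, start Z0 = Sat(AG (r & b)) = {m5}, add states in Sat(r) with every successor in Z. Already a fixed point.
Sat(A[r U AG (r & b)]) = {m5}
m0 ∉ Sat(A[r U AG (r & b)]) = {m5}, so the formula does not hold at m0.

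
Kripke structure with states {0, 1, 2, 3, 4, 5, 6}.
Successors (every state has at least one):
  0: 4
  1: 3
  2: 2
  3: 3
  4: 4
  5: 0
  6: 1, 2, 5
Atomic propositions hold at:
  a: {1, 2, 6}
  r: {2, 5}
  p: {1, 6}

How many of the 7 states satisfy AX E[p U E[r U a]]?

E[r U a]: least fixpoint, start Z0 = Sat(a) = {1, 2, 6}, add states in Sat(r) with some successor in Z. Already a fixed point.
Sat(E[r U a]) = {1, 2, 6}
E[p U E[r U a]]: least fixpoint, start Z0 = Sat(E[r U a]) = {1, 2, 6}, add states in Sat(p) with some successor in Z. Already a fixed point.
Sat(E[p U E[r U a]]) = {1, 2, 6}
Sat(AX E[p U E[r U a]]) = {s : every successor in {1, 2, 6}} = {2}
|Sat(AX E[p U E[r U a]])| = |{2}| = 1.

1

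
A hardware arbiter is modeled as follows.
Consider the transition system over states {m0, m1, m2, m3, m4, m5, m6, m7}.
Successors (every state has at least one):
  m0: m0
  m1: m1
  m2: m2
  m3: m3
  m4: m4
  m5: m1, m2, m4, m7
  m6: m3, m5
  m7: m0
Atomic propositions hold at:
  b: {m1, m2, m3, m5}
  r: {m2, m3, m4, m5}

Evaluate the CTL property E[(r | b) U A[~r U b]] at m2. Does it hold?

Sat(r | b) = {m1, m2, m3, m4, m5}
Sat(~r) = {m0, m1, m6, m7}
A[~r U b]: least fixpoint, start Z0 = Sat(b) = {m1, m2, m3, m5}, add states in Sat(~r) with every successor in Z. Z1 = {m1, m2, m3, m5, m6}; fixed.
Sat(A[~r U b]) = {m1, m2, m3, m5, m6}
E[(r | b) U A[~r U b]]: least fixpoint, start Z0 = Sat(A[~r U b]) = {m1, m2, m3, m5, m6}, add states in Sat(r | b) with some successor in Z. Already a fixed point.
Sat(E[(r | b) U A[~r U b]]) = {m1, m2, m3, m5, m6}
m2 ∈ Sat(E[(r | b) U A[~r U b]]) = {m1, m2, m3, m5, m6}, so the formula holds at m2.

Yes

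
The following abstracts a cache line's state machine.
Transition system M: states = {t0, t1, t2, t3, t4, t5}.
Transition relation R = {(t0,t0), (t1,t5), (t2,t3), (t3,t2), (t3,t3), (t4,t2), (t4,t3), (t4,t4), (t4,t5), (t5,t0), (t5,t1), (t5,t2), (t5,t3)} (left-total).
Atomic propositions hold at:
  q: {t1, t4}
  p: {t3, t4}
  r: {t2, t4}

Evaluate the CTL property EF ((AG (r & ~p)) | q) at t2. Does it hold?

No

Sat(~p) = {t0, t1, t2, t5}
Sat(r & ~p) = {t2}
AG (r & ~p): greatest fixpoint, start Z0 = {t2}, keep only states in Sat with every successor in Z. Z1 = ∅; fixed.
Sat(AG (r & ~p)) = ∅
Sat((AG (r & ~p)) | q) = {t1, t4}
EF ((AG (r & ~p)) | q): least fixpoint, start Z0 = {t1, t4}, add states with some successor in Z. Z1 = {t1, t4, t5}; fixed.
Sat(EF ((AG (r & ~p)) | q)) = {t1, t4, t5}
t2 ∉ Sat(EF ((AG (r & ~p)) | q)) = {t1, t4, t5}, so the formula does not hold at t2.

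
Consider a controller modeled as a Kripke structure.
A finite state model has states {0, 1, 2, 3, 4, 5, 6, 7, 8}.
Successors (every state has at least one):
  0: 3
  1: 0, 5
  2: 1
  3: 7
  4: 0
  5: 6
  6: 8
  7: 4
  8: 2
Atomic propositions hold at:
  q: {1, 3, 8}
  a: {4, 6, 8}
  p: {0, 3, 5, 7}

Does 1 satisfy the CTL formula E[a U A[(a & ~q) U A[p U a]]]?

No

Sat(~q) = {0, 2, 4, 5, 6, 7}
Sat(a & ~q) = {4, 6}
A[p U a]: least fixpoint, start Z0 = Sat(a) = {4, 6, 8}, add states in Sat(p) with every successor in Z. Z1 = {4, 5, 6, 7, 8}; Z2 = {3, 4, 5, 6, 7, 8}; Z3 = {0, 3, 4, 5, 6, 7, 8}; fixed.
Sat(A[p U a]) = {0, 3, 4, 5, 6, 7, 8}
A[(a & ~q) U A[p U a]]: least fixpoint, start Z0 = Sat(A[p U a]) = {0, 3, 4, 5, 6, 7, 8}, add states in Sat(a & ~q) with every successor in Z. Already a fixed point.
Sat(A[(a & ~q) U A[p U a]]) = {0, 3, 4, 5, 6, 7, 8}
E[a U A[(a & ~q) U A[p U a]]]: least fixpoint, start Z0 = Sat(A[(a & ~q) U A[p U a]]) = {0, 3, 4, 5, 6, 7, 8}, add states in Sat(a) with some successor in Z. Already a fixed point.
Sat(E[a U A[(a & ~q) U A[p U a]]]) = {0, 3, 4, 5, 6, 7, 8}
1 ∉ Sat(E[a U A[(a & ~q) U A[p U a]]]) = {0, 3, 4, 5, 6, 7, 8}, so the formula does not hold at 1.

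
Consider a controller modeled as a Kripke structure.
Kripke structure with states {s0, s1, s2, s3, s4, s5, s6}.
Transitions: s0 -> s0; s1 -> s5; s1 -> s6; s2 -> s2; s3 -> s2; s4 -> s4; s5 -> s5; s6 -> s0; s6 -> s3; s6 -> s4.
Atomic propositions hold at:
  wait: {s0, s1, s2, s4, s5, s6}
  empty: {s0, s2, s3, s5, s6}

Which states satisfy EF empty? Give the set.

EF empty: least fixpoint, start Z0 = {s0, s2, s3, s5, s6}, add states with some successor in Z. Z1 = {s0, s1, s2, s3, s5, s6}; fixed.
Sat(EF empty) = {s0, s1, s2, s3, s5, s6}

{s0, s1, s2, s3, s5, s6}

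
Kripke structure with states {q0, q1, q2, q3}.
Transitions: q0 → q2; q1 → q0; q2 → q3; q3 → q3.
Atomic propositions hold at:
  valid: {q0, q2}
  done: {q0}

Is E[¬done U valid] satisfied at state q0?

Sat(¬done) = {q1, q2, q3}
E[¬done U valid]: least fixpoint, start Z0 = Sat(valid) = {q0, q2}, add states in Sat(¬done) with some successor in Z. Z1 = {q0, q1, q2}; fixed.
Sat(E[¬done U valid]) = {q0, q1, q2}
q0 ∈ Sat(E[¬done U valid]) = {q0, q1, q2}, so the formula holds at q0.

Yes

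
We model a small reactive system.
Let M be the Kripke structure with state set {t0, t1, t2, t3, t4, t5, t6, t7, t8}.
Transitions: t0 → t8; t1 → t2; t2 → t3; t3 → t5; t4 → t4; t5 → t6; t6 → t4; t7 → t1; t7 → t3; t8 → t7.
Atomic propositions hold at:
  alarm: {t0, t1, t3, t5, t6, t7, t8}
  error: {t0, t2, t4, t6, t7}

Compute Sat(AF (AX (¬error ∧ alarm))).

{t0, t1, t2, t3, t7, t8}

Sat(¬error) = {t1, t3, t5, t8}
Sat(¬error ∧ alarm) = {t1, t3, t5, t8}
Sat(AX (¬error ∧ alarm)) = {s : every successor in {t1, t3, t5, t8}} = {t0, t2, t3, t7}
AF (AX (¬error ∧ alarm)): least fixpoint, start Z0 = {t0, t2, t3, t7}, add states with every successor in Z. Z1 = {t0, t1, t2, t3, t7, t8}; fixed.
Sat(AF (AX (¬error ∧ alarm))) = {t0, t1, t2, t3, t7, t8}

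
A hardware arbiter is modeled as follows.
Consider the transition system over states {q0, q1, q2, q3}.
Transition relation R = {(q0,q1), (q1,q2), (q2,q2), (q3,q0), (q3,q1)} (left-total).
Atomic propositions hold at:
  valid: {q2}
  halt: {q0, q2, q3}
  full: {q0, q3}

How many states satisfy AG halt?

AG halt: greatest fixpoint, start Z0 = {q0, q2, q3}, keep only states in Sat with every successor in Z. Z1 = {q2}; fixed.
Sat(AG halt) = {q2}
|Sat(AG halt)| = |{q2}| = 1.

1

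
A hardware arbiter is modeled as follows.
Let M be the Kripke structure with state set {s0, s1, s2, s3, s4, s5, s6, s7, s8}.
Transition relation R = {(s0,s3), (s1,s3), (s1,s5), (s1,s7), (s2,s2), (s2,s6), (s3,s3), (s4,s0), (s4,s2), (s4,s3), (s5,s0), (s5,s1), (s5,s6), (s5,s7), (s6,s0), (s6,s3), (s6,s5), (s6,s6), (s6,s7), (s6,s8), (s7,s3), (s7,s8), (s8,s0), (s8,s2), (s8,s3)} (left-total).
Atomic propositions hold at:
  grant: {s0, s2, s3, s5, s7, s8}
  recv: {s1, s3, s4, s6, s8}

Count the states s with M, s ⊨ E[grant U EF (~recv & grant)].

Sat(~recv) = {s0, s2, s5, s7}
Sat(~recv & grant) = {s0, s2, s5, s7}
EF (~recv & grant): least fixpoint, start Z0 = {s0, s2, s5, s7}, add states with some successor in Z. Z1 = {s0, s1, s2, s4, s5, s6, s7, s8}; fixed.
Sat(EF (~recv & grant)) = {s0, s1, s2, s4, s5, s6, s7, s8}
E[grant U EF (~recv & grant)]: least fixpoint, start Z0 = Sat(EF (~recv & grant)) = {s0, s1, s2, s4, s5, s6, s7, s8}, add states in Sat(grant) with some successor in Z. Already a fixed point.
Sat(E[grant U EF (~recv & grant)]) = {s0, s1, s2, s4, s5, s6, s7, s8}
|Sat(E[grant U EF (~recv & grant)])| = |{s0, s1, s2, s4, s5, s6, s7, s8}| = 8.

8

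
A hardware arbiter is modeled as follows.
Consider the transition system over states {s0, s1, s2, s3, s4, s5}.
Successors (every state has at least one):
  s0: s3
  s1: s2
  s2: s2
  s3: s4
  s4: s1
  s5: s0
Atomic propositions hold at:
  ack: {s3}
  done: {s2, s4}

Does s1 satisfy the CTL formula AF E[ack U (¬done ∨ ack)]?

Sat(¬done) = {s0, s1, s3, s5}
Sat(¬done ∨ ack) = {s0, s1, s3, s5}
E[ack U (¬done ∨ ack)]: least fixpoint, start Z0 = Sat((¬done ∨ ack)) = {s0, s1, s3, s5}, add states in Sat(ack) with some successor in Z. Already a fixed point.
Sat(E[ack U (¬done ∨ ack)]) = {s0, s1, s3, s5}
AF E[ack U (¬done ∨ ack)]: least fixpoint, start Z0 = {s0, s1, s3, s5}, add states with every successor in Z. Z1 = {s0, s1, s3, s4, s5}; fixed.
Sat(AF E[ack U (¬done ∨ ack)]) = {s0, s1, s3, s4, s5}
s1 ∈ Sat(AF E[ack U (¬done ∨ ack)]) = {s0, s1, s3, s4, s5}, so the formula holds at s1.

Yes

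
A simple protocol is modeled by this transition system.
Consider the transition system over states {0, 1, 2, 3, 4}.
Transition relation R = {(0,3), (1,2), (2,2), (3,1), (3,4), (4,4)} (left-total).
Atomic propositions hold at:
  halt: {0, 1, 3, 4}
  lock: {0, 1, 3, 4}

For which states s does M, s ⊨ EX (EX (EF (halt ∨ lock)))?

{0, 3, 4}

Sat(halt ∨ lock) = {0, 1, 3, 4}
EF (halt ∨ lock): least fixpoint, start Z0 = {0, 1, 3, 4}, add states with some successor in Z. Already a fixed point.
Sat(EF (halt ∨ lock)) = {0, 1, 3, 4}
Sat(EX (EF (halt ∨ lock))) = {s : some successor in {0, 1, 3, 4}} = {0, 3, 4}
Sat(EX (EX (EF (halt ∨ lock)))) = {s : some successor in {0, 3, 4}} = {0, 3, 4}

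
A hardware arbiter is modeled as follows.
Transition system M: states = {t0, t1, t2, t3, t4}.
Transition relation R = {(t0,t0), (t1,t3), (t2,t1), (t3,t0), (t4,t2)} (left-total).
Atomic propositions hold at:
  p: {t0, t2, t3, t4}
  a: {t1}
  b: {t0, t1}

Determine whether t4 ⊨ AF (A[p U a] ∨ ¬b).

Yes

A[p U a]: least fixpoint, start Z0 = Sat(a) = {t1}, add states in Sat(p) with every successor in Z. Z1 = {t1, t2}; Z2 = {t1, t2, t4}; fixed.
Sat(A[p U a]) = {t1, t2, t4}
Sat(¬b) = {t2, t3, t4}
Sat(A[p U a] ∨ ¬b) = {t1, t2, t3, t4}
AF (A[p U a] ∨ ¬b): least fixpoint, start Z0 = {t1, t2, t3, t4}, add states with every successor in Z. Already a fixed point.
Sat(AF (A[p U a] ∨ ¬b)) = {t1, t2, t3, t4}
t4 ∈ Sat(AF (A[p U a] ∨ ¬b)) = {t1, t2, t3, t4}, so the formula holds at t4.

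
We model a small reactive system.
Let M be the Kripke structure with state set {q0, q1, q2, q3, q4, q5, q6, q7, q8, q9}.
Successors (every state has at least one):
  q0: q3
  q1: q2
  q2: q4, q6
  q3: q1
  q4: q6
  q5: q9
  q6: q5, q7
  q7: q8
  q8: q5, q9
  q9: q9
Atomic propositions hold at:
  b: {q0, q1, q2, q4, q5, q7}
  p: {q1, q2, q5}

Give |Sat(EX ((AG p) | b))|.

5

AG p: greatest fixpoint, start Z0 = {q1, q2, q5}, keep only states in Sat with every successor in Z. Z1 = {q1}; Z2 = ∅; fixed.
Sat(AG p) = ∅
Sat((AG p) | b) = {q0, q1, q2, q4, q5, q7}
Sat(EX ((AG p) | b)) = {s : some successor in {q0, q1, q2, q4, q5, q7}} = {q1, q2, q3, q6, q8}
|Sat(EX ((AG p) | b))| = |{q1, q2, q3, q6, q8}| = 5.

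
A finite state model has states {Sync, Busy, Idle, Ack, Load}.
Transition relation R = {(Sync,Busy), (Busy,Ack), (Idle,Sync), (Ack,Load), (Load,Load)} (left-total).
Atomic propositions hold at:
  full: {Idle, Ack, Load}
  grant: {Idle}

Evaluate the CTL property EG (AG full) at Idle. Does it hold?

No

AG full: greatest fixpoint, start Z0 = {Idle, Ack, Load}, keep only states in Sat with every successor in Z. Z1 = {Ack, Load}; fixed.
Sat(AG full) = {Ack, Load}
EG (AG full): greatest fixpoint, start Z0 = {Ack, Load}, keep only states in Sat with some successor in Z. Already a fixed point.
Sat(EG (AG full)) = {Ack, Load}
Idle ∉ Sat(EG (AG full)) = {Ack, Load}, so the formula does not hold at Idle.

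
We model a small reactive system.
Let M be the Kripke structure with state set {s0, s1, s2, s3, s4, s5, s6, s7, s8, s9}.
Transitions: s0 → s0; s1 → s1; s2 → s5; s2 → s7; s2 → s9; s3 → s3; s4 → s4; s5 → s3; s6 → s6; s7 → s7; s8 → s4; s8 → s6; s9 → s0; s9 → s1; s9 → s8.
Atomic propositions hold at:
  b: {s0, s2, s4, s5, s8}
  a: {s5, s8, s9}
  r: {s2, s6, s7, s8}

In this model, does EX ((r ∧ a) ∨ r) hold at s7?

Yes

Sat(r ∧ a) = {s8}
Sat((r ∧ a) ∨ r) = {s2, s6, s7, s8}
Sat(EX ((r ∧ a) ∨ r)) = {s : some successor in {s2, s6, s7, s8}} = {s2, s6, s7, s8, s9}
s7 ∈ Sat(EX ((r ∧ a) ∨ r)) = {s2, s6, s7, s8, s9}, so the formula holds at s7.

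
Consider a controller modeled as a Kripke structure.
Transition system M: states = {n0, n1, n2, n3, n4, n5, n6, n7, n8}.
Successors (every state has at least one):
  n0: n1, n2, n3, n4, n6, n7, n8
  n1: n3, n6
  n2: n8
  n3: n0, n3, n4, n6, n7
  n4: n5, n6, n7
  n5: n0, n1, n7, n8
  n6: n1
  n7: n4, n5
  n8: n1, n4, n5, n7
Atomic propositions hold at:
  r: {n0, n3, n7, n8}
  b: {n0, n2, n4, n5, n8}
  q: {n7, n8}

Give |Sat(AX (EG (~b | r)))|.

3

Sat(~b) = {n1, n3, n6, n7}
Sat(~b | r) = {n0, n1, n3, n6, n7, n8}
EG (~b | r): greatest fixpoint, start Z0 = {n0, n1, n3, n6, n7, n8}, keep only states in Sat with some successor in Z. Z1 = {n0, n1, n3, n6, n8}; fixed.
Sat(EG (~b | r)) = {n0, n1, n3, n6, n8}
Sat(AX (EG (~b | r))) = {s : every successor in {n0, n1, n3, n6, n8}} = {n1, n2, n6}
|Sat(AX (EG (~b | r)))| = |{n1, n2, n6}| = 3.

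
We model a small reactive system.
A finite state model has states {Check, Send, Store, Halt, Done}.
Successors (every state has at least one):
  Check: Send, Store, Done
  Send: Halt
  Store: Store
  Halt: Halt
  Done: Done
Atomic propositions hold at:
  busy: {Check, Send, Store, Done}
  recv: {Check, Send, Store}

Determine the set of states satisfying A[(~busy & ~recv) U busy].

{Check, Send, Store, Done}

Sat(~busy) = {Halt}
Sat(~recv) = {Halt, Done}
Sat(~busy & ~recv) = {Halt}
A[(~busy & ~recv) U busy]: least fixpoint, start Z0 = Sat(busy) = {Check, Send, Store, Done}, add states in Sat(~busy & ~recv) with every successor in Z. Already a fixed point.
Sat(A[(~busy & ~recv) U busy]) = {Check, Send, Store, Done}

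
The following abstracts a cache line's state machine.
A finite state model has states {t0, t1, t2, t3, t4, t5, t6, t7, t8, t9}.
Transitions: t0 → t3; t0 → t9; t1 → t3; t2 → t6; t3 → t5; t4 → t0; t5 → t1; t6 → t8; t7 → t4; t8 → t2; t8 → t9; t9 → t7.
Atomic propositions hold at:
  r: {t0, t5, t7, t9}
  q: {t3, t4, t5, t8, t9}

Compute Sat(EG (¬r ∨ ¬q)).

{t2, t6, t8}

Sat(¬r) = {t1, t2, t3, t4, t6, t8}
Sat(¬q) = {t0, t1, t2, t6, t7}
Sat(¬r ∨ ¬q) = {t0, t1, t2, t3, t4, t6, t7, t8}
EG (¬r ∨ ¬q): greatest fixpoint, start Z0 = {t0, t1, t2, t3, t4, t6, t7, t8}, keep only states in Sat with some successor in Z. Z1 = {t0, t1, t2, t4, t6, t7, t8}; Z2 = {t2, t4, t6, t7, t8}; Z3 = {t2, t6, t7, t8}; Z4 = {t2, t6, t8}; fixed.
Sat(EG (¬r ∨ ¬q)) = {t2, t6, t8}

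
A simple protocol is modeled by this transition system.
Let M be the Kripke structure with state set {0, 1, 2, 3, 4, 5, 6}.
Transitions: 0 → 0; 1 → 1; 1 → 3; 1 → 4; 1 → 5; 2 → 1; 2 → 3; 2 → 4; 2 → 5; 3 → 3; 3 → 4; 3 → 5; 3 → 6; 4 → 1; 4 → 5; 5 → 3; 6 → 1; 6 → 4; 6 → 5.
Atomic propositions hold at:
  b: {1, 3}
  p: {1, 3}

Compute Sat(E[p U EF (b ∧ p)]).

Sat(b ∧ p) = {1, 3}
EF (b ∧ p): least fixpoint, start Z0 = {1, 3}, add states with some successor in Z. Z1 = {1, 2, 3, 4, 5, 6}; fixed.
Sat(EF (b ∧ p)) = {1, 2, 3, 4, 5, 6}
E[p U EF (b ∧ p)]: least fixpoint, start Z0 = Sat(EF (b ∧ p)) = {1, 2, 3, 4, 5, 6}, add states in Sat(p) with some successor in Z. Already a fixed point.
Sat(E[p U EF (b ∧ p)]) = {1, 2, 3, 4, 5, 6}

{1, 2, 3, 4, 5, 6}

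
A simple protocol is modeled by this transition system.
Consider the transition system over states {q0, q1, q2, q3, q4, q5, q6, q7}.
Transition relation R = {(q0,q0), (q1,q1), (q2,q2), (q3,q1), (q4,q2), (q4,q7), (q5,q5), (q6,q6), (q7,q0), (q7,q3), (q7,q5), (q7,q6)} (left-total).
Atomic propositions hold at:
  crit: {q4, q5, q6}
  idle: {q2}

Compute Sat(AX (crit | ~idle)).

{q0, q1, q3, q5, q6, q7}

Sat(~idle) = {q0, q1, q3, q4, q5, q6, q7}
Sat(crit | ~idle) = {q0, q1, q3, q4, q5, q6, q7}
Sat(AX (crit | ~idle)) = {s : every successor in {q0, q1, q3, q4, q5, q6, q7}} = {q0, q1, q3, q5, q6, q7}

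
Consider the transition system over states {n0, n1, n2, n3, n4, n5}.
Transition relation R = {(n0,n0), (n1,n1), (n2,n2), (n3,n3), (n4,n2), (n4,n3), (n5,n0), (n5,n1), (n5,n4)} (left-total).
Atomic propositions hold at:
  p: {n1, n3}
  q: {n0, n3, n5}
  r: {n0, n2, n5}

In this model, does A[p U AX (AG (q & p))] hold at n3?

Yes

Sat(q & p) = {n3}
AG (q & p): greatest fixpoint, start Z0 = {n3}, keep only states in Sat with every successor in Z. Already a fixed point.
Sat(AG (q & p)) = {n3}
Sat(AX (AG (q & p))) = {s : every successor in {n3}} = {n3}
A[p U AX (AG (q & p))]: least fixpoint, start Z0 = Sat(AX (AG (q & p))) = {n3}, add states in Sat(p) with every successor in Z. Already a fixed point.
Sat(A[p U AX (AG (q & p))]) = {n3}
n3 ∈ Sat(A[p U AX (AG (q & p))]) = {n3}, so the formula holds at n3.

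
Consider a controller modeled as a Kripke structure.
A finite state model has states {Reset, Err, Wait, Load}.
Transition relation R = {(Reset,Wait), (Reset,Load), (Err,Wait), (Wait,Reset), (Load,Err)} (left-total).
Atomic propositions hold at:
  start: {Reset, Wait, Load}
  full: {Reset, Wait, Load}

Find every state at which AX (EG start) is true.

{Err, Wait}

EG start: greatest fixpoint, start Z0 = {Reset, Wait, Load}, keep only states in Sat with some successor in Z. Z1 = {Reset, Wait}; fixed.
Sat(EG start) = {Reset, Wait}
Sat(AX (EG start)) = {s : every successor in {Reset, Wait}} = {Err, Wait}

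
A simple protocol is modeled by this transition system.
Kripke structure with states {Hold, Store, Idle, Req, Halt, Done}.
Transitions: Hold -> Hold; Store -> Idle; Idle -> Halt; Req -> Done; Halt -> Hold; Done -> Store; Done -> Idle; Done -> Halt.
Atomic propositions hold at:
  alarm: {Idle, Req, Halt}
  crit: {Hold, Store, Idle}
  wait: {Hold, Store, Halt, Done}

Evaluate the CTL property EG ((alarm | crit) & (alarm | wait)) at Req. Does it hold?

No

Sat(alarm | crit) = {Hold, Store, Idle, Req, Halt}
Sat(alarm | wait) = {Hold, Store, Idle, Req, Halt, Done}
Sat((alarm | crit) & (alarm | wait)) = {Hold, Store, Idle, Req, Halt}
EG ((alarm | crit) & (alarm | wait)): greatest fixpoint, start Z0 = {Hold, Store, Idle, Req, Halt}, keep only states in Sat with some successor in Z. Z1 = {Hold, Store, Idle, Halt}; fixed.
Sat(EG ((alarm | crit) & (alarm | wait))) = {Hold, Store, Idle, Halt}
Req ∉ Sat(EG ((alarm | crit) & (alarm | wait))) = {Hold, Store, Idle, Halt}, so the formula does not hold at Req.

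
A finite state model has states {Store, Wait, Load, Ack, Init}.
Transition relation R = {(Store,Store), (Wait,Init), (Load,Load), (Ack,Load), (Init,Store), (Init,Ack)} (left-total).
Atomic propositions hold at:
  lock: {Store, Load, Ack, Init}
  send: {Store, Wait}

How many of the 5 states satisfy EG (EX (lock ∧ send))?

2

Sat(lock ∧ send) = {Store}
Sat(EX (lock ∧ send)) = {s : some successor in {Store}} = {Store, Init}
EG (EX (lock ∧ send)): greatest fixpoint, start Z0 = {Store, Init}, keep only states in Sat with some successor in Z. Already a fixed point.
Sat(EG (EX (lock ∧ send))) = {Store, Init}
|Sat(EG (EX (lock ∧ send)))| = |{Store, Init}| = 2.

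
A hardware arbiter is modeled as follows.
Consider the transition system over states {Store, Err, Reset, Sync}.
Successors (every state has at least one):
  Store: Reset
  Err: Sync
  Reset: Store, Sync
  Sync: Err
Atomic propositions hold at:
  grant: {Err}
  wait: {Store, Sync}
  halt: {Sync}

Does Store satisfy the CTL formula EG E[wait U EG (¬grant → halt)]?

Sat(¬grant) = {Store, Reset, Sync}
Sat(¬grant → halt) = {Err, Sync}
EG (¬grant → halt): greatest fixpoint, start Z0 = {Err, Sync}, keep only states in Sat with some successor in Z. Already a fixed point.
Sat(EG (¬grant → halt)) = {Err, Sync}
E[wait U EG (¬grant → halt)]: least fixpoint, start Z0 = Sat(EG (¬grant → halt)) = {Err, Sync}, add states in Sat(wait) with some successor in Z. Already a fixed point.
Sat(E[wait U EG (¬grant → halt)]) = {Err, Sync}
EG E[wait U EG (¬grant → halt)]: greatest fixpoint, start Z0 = {Err, Sync}, keep only states in Sat with some successor in Z. Already a fixed point.
Sat(EG E[wait U EG (¬grant → halt)]) = {Err, Sync}
Store ∉ Sat(EG E[wait U EG (¬grant → halt)]) = {Err, Sync}, so the formula does not hold at Store.

No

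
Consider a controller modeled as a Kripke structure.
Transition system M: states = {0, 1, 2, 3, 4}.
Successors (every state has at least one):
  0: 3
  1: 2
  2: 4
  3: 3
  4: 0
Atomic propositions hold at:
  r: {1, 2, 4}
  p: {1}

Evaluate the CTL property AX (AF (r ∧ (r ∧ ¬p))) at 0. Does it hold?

No

Sat(¬p) = {0, 2, 3, 4}
Sat(r ∧ ¬p) = {2, 4}
Sat(r ∧ (r ∧ ¬p)) = {2, 4}
AF (r ∧ (r ∧ ¬p)): least fixpoint, start Z0 = {2, 4}, add states with every successor in Z. Z1 = {1, 2, 4}; fixed.
Sat(AF (r ∧ (r ∧ ¬p))) = {1, 2, 4}
Sat(AX (AF (r ∧ (r ∧ ¬p)))) = {s : every successor in {1, 2, 4}} = {1, 2}
0 ∉ Sat(AX (AF (r ∧ (r ∧ ¬p)))) = {1, 2}, so the formula does not hold at 0.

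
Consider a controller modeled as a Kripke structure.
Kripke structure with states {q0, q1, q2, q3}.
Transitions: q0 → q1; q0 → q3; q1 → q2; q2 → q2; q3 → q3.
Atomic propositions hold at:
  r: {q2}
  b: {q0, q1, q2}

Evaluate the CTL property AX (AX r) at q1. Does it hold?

Sat(AX r) = {s : every successor in {q2}} = {q1, q2}
Sat(AX (AX r)) = {s : every successor in {q1, q2}} = {q1, q2}
q1 ∈ Sat(AX (AX r)) = {q1, q2}, so the formula holds at q1.

Yes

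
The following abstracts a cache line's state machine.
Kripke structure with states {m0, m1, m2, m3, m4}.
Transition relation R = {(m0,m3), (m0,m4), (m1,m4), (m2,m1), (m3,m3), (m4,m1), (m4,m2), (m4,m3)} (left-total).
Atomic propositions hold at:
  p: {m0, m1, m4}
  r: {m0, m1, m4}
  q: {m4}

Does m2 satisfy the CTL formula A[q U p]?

No

A[q U p]: least fixpoint, start Z0 = Sat(p) = {m0, m1, m4}, add states in Sat(q) with every successor in Z. Already a fixed point.
Sat(A[q U p]) = {m0, m1, m4}
m2 ∉ Sat(A[q U p]) = {m0, m1, m4}, so the formula does not hold at m2.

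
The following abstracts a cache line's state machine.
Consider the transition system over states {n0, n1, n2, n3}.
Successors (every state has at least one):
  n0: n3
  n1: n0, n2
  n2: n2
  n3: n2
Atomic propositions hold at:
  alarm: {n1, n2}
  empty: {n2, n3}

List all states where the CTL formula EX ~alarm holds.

Sat(~alarm) = {n0, n3}
Sat(EX ~alarm) = {s : some successor in {n0, n3}} = {n0, n1}

{n0, n1}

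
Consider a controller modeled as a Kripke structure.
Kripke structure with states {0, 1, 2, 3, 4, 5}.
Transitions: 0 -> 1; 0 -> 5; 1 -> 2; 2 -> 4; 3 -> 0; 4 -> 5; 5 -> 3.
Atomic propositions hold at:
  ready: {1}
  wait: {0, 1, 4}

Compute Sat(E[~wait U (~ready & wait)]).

Sat(~wait) = {2, 3, 5}
Sat(~ready) = {0, 2, 3, 4, 5}
Sat(~ready & wait) = {0, 4}
E[~wait U (~ready & wait)]: least fixpoint, start Z0 = Sat((~ready & wait)) = {0, 4}, add states in Sat(~wait) with some successor in Z. Z1 = {0, 2, 3, 4}; Z2 = {0, 2, 3, 4, 5}; fixed.
Sat(E[~wait U (~ready & wait)]) = {0, 2, 3, 4, 5}

{0, 2, 3, 4, 5}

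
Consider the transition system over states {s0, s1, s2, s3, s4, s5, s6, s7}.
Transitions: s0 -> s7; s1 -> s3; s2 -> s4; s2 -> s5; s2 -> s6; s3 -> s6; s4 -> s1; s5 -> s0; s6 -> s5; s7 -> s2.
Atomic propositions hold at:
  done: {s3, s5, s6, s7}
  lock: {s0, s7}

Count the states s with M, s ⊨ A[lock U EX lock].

Sat(EX lock) = {s : some successor in {s0, s7}} = {s0, s5}
A[lock U EX lock]: least fixpoint, start Z0 = Sat(EX lock) = {s0, s5}, add states in Sat(lock) with every successor in Z. Already a fixed point.
Sat(A[lock U EX lock]) = {s0, s5}
|Sat(A[lock U EX lock])| = |{s0, s5}| = 2.

2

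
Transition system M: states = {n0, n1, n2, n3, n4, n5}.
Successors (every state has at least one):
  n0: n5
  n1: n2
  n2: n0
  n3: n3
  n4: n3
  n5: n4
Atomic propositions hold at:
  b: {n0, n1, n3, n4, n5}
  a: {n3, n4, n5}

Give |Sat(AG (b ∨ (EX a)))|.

Sat(EX a) = {s : some successor in {n3, n4, n5}} = {n0, n3, n4, n5}
Sat(b ∨ (EX a)) = {n0, n1, n3, n4, n5}
AG (b ∨ (EX a)): greatest fixpoint, start Z0 = {n0, n1, n3, n4, n5}, keep only states in Sat with every successor in Z. Z1 = {n0, n3, n4, n5}; fixed.
Sat(AG (b ∨ (EX a))) = {n0, n3, n4, n5}
|Sat(AG (b ∨ (EX a)))| = |{n0, n3, n4, n5}| = 4.

4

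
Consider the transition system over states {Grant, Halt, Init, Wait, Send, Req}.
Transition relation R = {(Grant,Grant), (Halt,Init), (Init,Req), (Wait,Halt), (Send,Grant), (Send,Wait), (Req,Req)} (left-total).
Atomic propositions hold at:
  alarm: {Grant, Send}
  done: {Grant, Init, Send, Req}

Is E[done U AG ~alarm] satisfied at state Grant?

Sat(~alarm) = {Halt, Init, Wait, Req}
AG ~alarm: greatest fixpoint, start Z0 = {Halt, Init, Wait, Req}, keep only states in Sat with every successor in Z. Already a fixed point.
Sat(AG ~alarm) = {Halt, Init, Wait, Req}
E[done U AG ~alarm]: least fixpoint, start Z0 = Sat(AG ~alarm) = {Halt, Init, Wait, Req}, add states in Sat(done) with some successor in Z. Z1 = {Halt, Init, Wait, Send, Req}; fixed.
Sat(E[done U AG ~alarm]) = {Halt, Init, Wait, Send, Req}
Grant ∉ Sat(E[done U AG ~alarm]) = {Halt, Init, Wait, Send, Req}, so the formula does not hold at Grant.

No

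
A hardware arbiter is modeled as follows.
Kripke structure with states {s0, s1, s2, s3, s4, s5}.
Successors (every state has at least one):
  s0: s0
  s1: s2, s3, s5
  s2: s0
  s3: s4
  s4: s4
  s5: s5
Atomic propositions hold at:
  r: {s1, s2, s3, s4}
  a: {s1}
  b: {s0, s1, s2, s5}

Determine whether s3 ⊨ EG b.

No

EG b: greatest fixpoint, start Z0 = {s0, s1, s2, s5}, keep only states in Sat with some successor in Z. Already a fixed point.
Sat(EG b) = {s0, s1, s2, s5}
s3 ∉ Sat(EG b) = {s0, s1, s2, s5}, so the formula does not hold at s3.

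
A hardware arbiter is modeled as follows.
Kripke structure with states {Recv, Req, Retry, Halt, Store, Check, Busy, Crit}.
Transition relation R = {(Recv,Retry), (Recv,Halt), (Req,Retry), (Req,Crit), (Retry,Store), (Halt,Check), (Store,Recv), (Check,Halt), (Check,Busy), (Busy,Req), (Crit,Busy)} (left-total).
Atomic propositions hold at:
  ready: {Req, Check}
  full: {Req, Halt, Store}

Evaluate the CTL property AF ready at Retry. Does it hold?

AF ready: least fixpoint, start Z0 = {Req, Check}, add states with every successor in Z. Z1 = {Req, Halt, Check, Busy}; Z2 = {Req, Halt, Check, Busy, Crit}; fixed.
Sat(AF ready) = {Req, Halt, Check, Busy, Crit}
Retry ∉ Sat(AF ready) = {Req, Halt, Check, Busy, Crit}, so the formula does not hold at Retry.

No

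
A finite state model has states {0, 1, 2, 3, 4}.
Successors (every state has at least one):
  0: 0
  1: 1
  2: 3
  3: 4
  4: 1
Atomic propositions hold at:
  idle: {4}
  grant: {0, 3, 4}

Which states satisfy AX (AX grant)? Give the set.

{0, 2}

Sat(AX grant) = {s : every successor in {0, 3, 4}} = {0, 2, 3}
Sat(AX (AX grant)) = {s : every successor in {0, 2, 3}} = {0, 2}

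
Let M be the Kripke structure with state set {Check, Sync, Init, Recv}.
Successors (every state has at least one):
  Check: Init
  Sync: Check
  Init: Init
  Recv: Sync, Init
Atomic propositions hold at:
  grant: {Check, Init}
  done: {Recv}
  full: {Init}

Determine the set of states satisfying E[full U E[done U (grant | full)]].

{Check, Init, Recv}

Sat(grant | full) = {Check, Init}
E[done U (grant | full)]: least fixpoint, start Z0 = Sat((grant | full)) = {Check, Init}, add states in Sat(done) with some successor in Z. Z1 = {Check, Init, Recv}; fixed.
Sat(E[done U (grant | full)]) = {Check, Init, Recv}
E[full U E[done U (grant | full)]]: least fixpoint, start Z0 = Sat(E[done U (grant | full)]) = {Check, Init, Recv}, add states in Sat(full) with some successor in Z. Already a fixed point.
Sat(E[full U E[done U (grant | full)]]) = {Check, Init, Recv}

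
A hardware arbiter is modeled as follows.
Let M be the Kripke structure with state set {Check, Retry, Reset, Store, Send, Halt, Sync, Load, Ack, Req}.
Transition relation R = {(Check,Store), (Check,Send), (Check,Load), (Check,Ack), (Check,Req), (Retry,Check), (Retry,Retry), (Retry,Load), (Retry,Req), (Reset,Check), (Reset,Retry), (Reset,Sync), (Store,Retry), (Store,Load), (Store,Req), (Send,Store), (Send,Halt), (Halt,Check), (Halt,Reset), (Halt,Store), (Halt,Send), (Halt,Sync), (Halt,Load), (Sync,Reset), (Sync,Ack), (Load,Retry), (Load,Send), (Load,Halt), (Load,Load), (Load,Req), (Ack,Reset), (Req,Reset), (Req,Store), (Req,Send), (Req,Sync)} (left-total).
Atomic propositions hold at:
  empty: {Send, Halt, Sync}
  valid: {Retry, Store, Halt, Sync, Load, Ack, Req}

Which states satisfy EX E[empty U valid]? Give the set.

{Check, Retry, Reset, Store, Send, Halt, Sync, Load, Req}

E[empty U valid]: least fixpoint, start Z0 = Sat(valid) = {Retry, Store, Halt, Sync, Load, Ack, Req}, add states in Sat(empty) with some successor in Z. Z1 = {Retry, Store, Send, Halt, Sync, Load, Ack, Req}; fixed.
Sat(E[empty U valid]) = {Retry, Store, Send, Halt, Sync, Load, Ack, Req}
Sat(EX E[empty U valid]) = {s : some successor in {Retry, Store, Send, Halt, Sync, Load, Ack, Req}} = {Check, Retry, Reset, Store, Send, Halt, Sync, Load, Req}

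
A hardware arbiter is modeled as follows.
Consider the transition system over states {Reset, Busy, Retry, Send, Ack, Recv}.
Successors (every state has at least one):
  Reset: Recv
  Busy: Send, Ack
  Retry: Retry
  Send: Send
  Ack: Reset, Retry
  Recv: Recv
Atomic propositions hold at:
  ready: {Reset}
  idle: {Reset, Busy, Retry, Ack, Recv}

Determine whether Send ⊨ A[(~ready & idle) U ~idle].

Sat(~ready) = {Busy, Retry, Send, Ack, Recv}
Sat(~ready & idle) = {Busy, Retry, Ack, Recv}
Sat(~idle) = {Send}
A[(~ready & idle) U ~idle]: least fixpoint, start Z0 = Sat(~idle) = {Send}, add states in Sat(~ready & idle) with every successor in Z. Already a fixed point.
Sat(A[(~ready & idle) U ~idle]) = {Send}
Send ∈ Sat(A[(~ready & idle) U ~idle]) = {Send}, so the formula holds at Send.

Yes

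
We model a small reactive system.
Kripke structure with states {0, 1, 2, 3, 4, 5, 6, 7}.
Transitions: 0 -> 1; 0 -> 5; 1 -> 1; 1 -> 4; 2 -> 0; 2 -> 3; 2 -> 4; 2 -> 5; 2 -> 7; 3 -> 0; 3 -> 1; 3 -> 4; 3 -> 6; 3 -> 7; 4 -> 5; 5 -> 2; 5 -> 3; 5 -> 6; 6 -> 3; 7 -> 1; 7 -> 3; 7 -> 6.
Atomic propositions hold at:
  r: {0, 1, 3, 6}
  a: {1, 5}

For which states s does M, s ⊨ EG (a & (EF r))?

EF r: least fixpoint, start Z0 = {0, 1, 3, 6}, add states with some successor in Z. Z1 = {0, 1, 2, 3, 5, 6, 7}; Z2 = {0, 1, 2, 3, 4, 5, 6, 7}; fixed.
Sat(EF r) = {0, 1, 2, 3, 4, 5, 6, 7}
Sat(a & (EF r)) = {1, 5}
EG (a & (EF r)): greatest fixpoint, start Z0 = {1, 5}, keep only states in Sat with some successor in Z. Z1 = {1}; fixed.
Sat(EG (a & (EF r))) = {1}

{1}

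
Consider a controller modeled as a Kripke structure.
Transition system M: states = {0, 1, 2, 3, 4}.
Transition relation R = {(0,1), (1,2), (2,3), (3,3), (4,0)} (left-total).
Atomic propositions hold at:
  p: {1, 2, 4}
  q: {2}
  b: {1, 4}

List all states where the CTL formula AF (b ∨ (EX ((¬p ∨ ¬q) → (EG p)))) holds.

{0, 1, 4}

Sat(¬p) = {0, 3}
Sat(¬q) = {0, 1, 3, 4}
Sat(¬p ∨ ¬q) = {0, 1, 3, 4}
EG p: greatest fixpoint, start Z0 = {1, 2, 4}, keep only states in Sat with some successor in Z. Z1 = {1}; Z2 = ∅; fixed.
Sat(EG p) = ∅
Sat((¬p ∨ ¬q) → (EG p)) = {2}
Sat(EX ((¬p ∨ ¬q) → (EG p))) = {s : some successor in {2}} = {1}
Sat(b ∨ (EX ((¬p ∨ ¬q) → (EG p)))) = {1, 4}
AF (b ∨ (EX ((¬p ∨ ¬q) → (EG p)))): least fixpoint, start Z0 = {1, 4}, add states with every successor in Z. Z1 = {0, 1, 4}; fixed.
Sat(AF (b ∨ (EX ((¬p ∨ ¬q) → (EG p))))) = {0, 1, 4}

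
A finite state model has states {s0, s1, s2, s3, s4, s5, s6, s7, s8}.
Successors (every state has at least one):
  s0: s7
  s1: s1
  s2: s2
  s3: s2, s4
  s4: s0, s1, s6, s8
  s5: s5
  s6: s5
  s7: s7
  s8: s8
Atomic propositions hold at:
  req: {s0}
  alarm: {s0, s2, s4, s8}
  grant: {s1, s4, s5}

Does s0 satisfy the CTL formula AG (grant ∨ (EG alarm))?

No

EG alarm: greatest fixpoint, start Z0 = {s0, s2, s4, s8}, keep only states in Sat with some successor in Z. Z1 = {s2, s4, s8}; fixed.
Sat(EG alarm) = {s2, s4, s8}
Sat(grant ∨ (EG alarm)) = {s1, s2, s4, s5, s8}
AG (grant ∨ (EG alarm)): greatest fixpoint, start Z0 = {s1, s2, s4, s5, s8}, keep only states in Sat with every successor in Z. Z1 = {s1, s2, s5, s8}; fixed.
Sat(AG (grant ∨ (EG alarm))) = {s1, s2, s5, s8}
s0 ∉ Sat(AG (grant ∨ (EG alarm))) = {s1, s2, s5, s8}, so the formula does not hold at s0.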